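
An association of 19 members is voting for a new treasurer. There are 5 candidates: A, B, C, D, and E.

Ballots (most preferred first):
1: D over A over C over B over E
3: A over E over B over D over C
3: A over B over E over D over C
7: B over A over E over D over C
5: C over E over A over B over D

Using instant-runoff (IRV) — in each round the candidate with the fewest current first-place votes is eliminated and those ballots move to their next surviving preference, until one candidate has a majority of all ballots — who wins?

Round 1: A 6, B 7, C 5, D 1, E 0. E eliminated.
Round 2: A 6, B 7, C 5, D 1. D eliminated.
Round 3: A 7, B 7, C 5. C eliminated.
Round 4: A 12, B 7. A has a majority (≥10).

A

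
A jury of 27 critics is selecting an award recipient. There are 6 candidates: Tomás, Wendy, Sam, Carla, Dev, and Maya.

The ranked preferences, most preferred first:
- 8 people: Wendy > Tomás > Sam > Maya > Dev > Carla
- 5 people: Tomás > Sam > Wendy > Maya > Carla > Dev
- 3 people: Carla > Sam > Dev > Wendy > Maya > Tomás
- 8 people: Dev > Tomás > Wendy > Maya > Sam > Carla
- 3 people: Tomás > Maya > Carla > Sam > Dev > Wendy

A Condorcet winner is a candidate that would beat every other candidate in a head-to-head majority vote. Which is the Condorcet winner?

Tomás vs Wendy: 16–11
Tomás vs Sam: 24–3
Tomás vs Carla: 24–3
Tomás vs Dev: 16–11
Tomás vs Maya: 24–3
Tomás beats every other candidate.

Tomás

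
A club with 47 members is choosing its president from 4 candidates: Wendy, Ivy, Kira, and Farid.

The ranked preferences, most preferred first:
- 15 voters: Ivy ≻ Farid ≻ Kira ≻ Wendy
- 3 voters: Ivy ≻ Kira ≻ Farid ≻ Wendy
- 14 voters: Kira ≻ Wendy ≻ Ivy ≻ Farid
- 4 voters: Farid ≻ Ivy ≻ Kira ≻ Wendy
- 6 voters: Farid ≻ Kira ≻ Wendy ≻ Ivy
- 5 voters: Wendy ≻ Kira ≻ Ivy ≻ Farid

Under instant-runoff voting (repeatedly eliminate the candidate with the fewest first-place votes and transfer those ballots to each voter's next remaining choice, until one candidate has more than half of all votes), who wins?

Round 1: Wendy 5, Ivy 18, Kira 14, Farid 10. Wendy eliminated.
Round 2: Ivy 18, Kira 19, Farid 10. Farid eliminated.
Round 3: Ivy 22, Kira 25. Kira has a majority (≥24).

Kira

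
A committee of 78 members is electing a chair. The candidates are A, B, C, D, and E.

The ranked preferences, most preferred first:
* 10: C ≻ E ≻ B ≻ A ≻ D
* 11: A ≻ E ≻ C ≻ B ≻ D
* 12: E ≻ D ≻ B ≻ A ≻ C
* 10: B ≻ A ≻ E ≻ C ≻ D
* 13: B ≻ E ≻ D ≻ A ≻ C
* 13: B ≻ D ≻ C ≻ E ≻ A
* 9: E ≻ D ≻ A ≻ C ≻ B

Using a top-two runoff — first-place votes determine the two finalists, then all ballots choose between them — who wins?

Round 1 first-place votes: A 11, B 36, C 10, D 0, E 21. B and E advance.
Runoff: B is ranked above E on 36 ballots, E above B on 42.

E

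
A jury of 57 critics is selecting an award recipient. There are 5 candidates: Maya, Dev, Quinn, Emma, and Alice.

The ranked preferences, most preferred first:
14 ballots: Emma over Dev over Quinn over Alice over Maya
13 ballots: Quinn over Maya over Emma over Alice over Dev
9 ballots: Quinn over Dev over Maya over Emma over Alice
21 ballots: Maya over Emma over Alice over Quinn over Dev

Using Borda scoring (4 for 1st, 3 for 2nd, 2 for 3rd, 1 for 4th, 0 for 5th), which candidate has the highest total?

Maya: 14×0 + 13×3 + 9×2 + 21×4 = 141
Dev: 14×3 + 13×0 + 9×3 + 21×0 = 69
Quinn: 14×2 + 13×4 + 9×4 + 21×1 = 137
Emma: 14×4 + 13×2 + 9×1 + 21×3 = 154
Alice: 14×1 + 13×1 + 9×0 + 21×2 = 69

Emma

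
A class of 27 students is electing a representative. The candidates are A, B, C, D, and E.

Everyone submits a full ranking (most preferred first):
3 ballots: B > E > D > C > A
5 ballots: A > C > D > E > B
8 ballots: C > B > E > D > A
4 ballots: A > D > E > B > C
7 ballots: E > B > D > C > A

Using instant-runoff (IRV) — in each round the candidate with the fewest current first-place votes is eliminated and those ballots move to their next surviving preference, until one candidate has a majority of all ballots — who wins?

Round 1: A 9, B 3, C 8, D 0, E 7. D eliminated.
Round 2: A 9, B 3, C 8, E 7. B eliminated.
Round 3: A 9, C 8, E 10. C eliminated.
Round 4: A 9, E 18. E has a majority (≥14).

E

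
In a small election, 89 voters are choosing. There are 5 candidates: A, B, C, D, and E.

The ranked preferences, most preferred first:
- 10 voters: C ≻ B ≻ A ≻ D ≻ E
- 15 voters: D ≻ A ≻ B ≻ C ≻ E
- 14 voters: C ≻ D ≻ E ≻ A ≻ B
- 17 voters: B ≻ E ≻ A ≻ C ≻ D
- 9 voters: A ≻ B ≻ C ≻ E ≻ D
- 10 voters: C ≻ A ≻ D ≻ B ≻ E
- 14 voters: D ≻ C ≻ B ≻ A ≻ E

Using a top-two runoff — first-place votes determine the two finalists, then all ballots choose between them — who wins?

C

Round 1 first-place votes: A 9, B 17, C 34, D 29, E 0. C and D advance.
Runoff: C is ranked above D on 60 ballots, D above C on 29.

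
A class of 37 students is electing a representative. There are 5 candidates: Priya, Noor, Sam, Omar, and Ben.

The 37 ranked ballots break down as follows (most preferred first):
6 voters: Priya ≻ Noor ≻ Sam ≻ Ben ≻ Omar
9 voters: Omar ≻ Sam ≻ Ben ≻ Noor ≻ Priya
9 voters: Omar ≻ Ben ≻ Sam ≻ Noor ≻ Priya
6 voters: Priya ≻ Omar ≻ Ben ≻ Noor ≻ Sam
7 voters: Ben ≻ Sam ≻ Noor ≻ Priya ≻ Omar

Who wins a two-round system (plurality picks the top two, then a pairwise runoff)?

Priya

Round 1 first-place votes: Priya 12, Noor 0, Sam 0, Omar 18, Ben 7. Omar and Priya advance.
Runoff: Omar is ranked above Priya on 18 ballots, Priya above Omar on 19.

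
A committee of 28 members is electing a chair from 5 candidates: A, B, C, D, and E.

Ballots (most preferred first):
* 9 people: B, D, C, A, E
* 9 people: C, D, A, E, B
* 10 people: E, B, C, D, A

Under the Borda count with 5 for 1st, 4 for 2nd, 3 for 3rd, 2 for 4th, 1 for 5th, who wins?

A: 9×2 + 9×3 + 10×1 = 55
B: 9×5 + 9×1 + 10×4 = 94
C: 9×3 + 9×5 + 10×3 = 102
D: 9×4 + 9×4 + 10×2 = 92
E: 9×1 + 9×2 + 10×5 = 77

C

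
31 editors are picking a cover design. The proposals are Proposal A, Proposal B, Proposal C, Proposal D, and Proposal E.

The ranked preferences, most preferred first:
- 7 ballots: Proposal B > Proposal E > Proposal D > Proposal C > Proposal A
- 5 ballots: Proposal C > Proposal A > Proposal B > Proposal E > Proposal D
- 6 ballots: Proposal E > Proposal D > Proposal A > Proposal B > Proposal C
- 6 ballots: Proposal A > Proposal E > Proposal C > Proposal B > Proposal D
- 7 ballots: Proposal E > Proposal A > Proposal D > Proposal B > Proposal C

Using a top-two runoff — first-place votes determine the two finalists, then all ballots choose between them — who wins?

Round 1 first-place votes: Proposal A 6, Proposal B 7, Proposal C 5, Proposal D 0, Proposal E 13. Proposal E and Proposal B advance.
Runoff: Proposal E is ranked above Proposal B on 19 ballots, Proposal B above Proposal E on 12.

Proposal E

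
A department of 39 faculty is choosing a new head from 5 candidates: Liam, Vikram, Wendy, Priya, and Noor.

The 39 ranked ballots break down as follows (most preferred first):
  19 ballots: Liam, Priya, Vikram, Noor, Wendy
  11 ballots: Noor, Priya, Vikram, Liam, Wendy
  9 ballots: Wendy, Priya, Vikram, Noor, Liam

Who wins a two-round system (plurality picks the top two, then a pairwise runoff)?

Noor

Round 1 first-place votes: Liam 19, Vikram 0, Wendy 9, Priya 0, Noor 11. Liam and Noor advance.
Runoff: Liam is ranked above Noor on 19 ballots, Noor above Liam on 20.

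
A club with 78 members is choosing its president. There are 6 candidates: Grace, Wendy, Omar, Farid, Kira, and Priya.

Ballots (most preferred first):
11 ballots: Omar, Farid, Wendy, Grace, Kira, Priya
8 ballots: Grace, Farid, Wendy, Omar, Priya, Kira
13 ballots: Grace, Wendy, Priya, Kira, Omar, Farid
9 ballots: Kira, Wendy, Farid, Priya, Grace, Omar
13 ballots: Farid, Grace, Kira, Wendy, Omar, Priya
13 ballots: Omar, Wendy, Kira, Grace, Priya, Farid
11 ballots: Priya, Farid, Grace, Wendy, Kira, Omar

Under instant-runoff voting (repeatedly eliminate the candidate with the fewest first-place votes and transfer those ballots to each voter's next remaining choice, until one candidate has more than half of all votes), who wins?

Farid

Round 1: Grace 21, Wendy 0, Omar 24, Farid 13, Kira 9, Priya 11. Wendy eliminated.
Round 2: Grace 21, Omar 24, Farid 13, Kira 9, Priya 11. Kira eliminated.
Round 3: Grace 21, Omar 24, Farid 22, Priya 11. Priya eliminated.
Round 4: Grace 21, Omar 24, Farid 33. Grace eliminated.
Round 5: Omar 37, Farid 41. Farid has a majority (≥40).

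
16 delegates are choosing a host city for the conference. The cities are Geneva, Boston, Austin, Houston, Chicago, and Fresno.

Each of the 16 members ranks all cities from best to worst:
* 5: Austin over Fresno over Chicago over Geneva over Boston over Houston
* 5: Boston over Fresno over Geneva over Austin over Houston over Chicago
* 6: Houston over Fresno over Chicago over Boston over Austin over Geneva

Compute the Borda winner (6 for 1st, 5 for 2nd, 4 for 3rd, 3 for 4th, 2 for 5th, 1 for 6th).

Geneva: 5×3 + 5×4 + 6×1 = 41
Boston: 5×2 + 5×6 + 6×3 = 58
Austin: 5×6 + 5×3 + 6×2 = 57
Houston: 5×1 + 5×2 + 6×6 = 51
Chicago: 5×4 + 5×1 + 6×4 = 49
Fresno: 5×5 + 5×5 + 6×5 = 80

Fresno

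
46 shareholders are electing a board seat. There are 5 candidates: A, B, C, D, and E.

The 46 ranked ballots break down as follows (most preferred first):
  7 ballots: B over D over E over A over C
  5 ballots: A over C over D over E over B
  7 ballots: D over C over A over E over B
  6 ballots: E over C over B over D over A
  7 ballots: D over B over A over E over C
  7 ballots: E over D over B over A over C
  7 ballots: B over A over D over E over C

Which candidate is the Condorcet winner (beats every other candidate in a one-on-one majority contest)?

D

D vs A: 34–12
D vs B: 26–20
D vs C: 35–11
D vs E: 33–13
D beats every other candidate.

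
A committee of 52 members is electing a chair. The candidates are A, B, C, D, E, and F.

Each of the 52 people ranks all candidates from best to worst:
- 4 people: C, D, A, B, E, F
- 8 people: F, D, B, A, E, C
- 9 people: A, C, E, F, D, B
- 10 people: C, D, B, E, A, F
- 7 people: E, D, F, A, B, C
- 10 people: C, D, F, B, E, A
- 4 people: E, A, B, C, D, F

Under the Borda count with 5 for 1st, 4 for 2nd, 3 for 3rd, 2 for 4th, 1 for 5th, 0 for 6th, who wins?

D

A: 4×3 + 8×2 + 9×5 + 10×1 + 7×2 + 10×0 + 4×4 = 113
B: 4×2 + 8×3 + 9×0 + 10×3 + 7×1 + 10×2 + 4×3 = 101
C: 4×5 + 8×0 + 9×4 + 10×5 + 7×0 + 10×5 + 4×2 = 164
D: 4×4 + 8×4 + 9×1 + 10×4 + 7×4 + 10×4 + 4×1 = 169
E: 4×1 + 8×1 + 9×3 + 10×2 + 7×5 + 10×1 + 4×5 = 124
F: 4×0 + 8×5 + 9×2 + 10×0 + 7×3 + 10×3 + 4×0 = 109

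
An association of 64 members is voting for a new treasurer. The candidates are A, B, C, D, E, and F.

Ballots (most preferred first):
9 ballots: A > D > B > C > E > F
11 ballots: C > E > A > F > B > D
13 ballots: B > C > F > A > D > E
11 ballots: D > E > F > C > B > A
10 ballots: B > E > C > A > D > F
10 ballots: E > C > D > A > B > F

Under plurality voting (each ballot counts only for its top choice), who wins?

First-place votes: A 9, B 23, C 11, D 11, E 10, F 0.

B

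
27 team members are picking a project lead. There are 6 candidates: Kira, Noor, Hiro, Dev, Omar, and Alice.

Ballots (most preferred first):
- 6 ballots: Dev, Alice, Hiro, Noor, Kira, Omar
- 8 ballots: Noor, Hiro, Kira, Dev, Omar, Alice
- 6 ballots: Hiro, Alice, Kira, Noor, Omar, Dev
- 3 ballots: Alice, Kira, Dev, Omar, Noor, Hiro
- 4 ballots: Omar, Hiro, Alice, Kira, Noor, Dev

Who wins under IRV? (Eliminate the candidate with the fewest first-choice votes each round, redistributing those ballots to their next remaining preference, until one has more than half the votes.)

Round 1: Kira 0, Noor 8, Hiro 6, Dev 6, Omar 4, Alice 3. Kira eliminated.
Round 2: Noor 8, Hiro 6, Dev 6, Omar 4, Alice 3. Alice eliminated.
Round 3: Noor 8, Hiro 6, Dev 9, Omar 4. Omar eliminated.
Round 4: Noor 8, Hiro 10, Dev 9. Noor eliminated.
Round 5: Hiro 18, Dev 9. Hiro has a majority (≥14).

Hiro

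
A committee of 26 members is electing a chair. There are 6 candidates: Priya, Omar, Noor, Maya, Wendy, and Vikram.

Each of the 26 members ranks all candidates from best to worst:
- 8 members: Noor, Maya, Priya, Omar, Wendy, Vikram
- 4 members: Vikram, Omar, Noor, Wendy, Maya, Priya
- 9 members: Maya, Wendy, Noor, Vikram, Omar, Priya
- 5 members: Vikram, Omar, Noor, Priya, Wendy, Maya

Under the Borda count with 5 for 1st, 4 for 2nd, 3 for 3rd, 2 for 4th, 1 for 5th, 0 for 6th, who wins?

Priya: 8×3 + 4×0 + 9×0 + 5×2 = 34
Omar: 8×2 + 4×4 + 9×1 + 5×4 = 61
Noor: 8×5 + 4×3 + 9×3 + 5×3 = 94
Maya: 8×4 + 4×1 + 9×5 + 5×0 = 81
Wendy: 8×1 + 4×2 + 9×4 + 5×1 = 57
Vikram: 8×0 + 4×5 + 9×2 + 5×5 = 63

Noor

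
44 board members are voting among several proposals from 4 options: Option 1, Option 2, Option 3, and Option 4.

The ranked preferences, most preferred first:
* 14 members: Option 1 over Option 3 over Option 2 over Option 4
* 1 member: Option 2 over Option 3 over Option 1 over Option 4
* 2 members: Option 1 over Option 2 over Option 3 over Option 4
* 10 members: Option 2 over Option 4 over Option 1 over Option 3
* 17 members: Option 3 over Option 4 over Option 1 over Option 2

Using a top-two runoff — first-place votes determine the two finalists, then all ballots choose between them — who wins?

Round 1 first-place votes: Option 1 16, Option 2 11, Option 3 17, Option 4 0. Option 3 and Option 1 advance.
Runoff: Option 3 is ranked above Option 1 on 18 ballots, Option 1 above Option 3 on 26.

Option 1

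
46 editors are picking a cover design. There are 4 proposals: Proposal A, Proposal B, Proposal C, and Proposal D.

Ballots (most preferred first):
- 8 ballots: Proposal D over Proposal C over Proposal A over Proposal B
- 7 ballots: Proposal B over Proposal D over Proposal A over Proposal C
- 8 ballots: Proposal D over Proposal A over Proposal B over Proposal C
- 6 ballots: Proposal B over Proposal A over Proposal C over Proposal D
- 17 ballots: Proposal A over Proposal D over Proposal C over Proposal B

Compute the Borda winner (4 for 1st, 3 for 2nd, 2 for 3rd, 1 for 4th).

Proposal A: 8×2 + 7×2 + 8×3 + 6×3 + 17×4 = 140
Proposal B: 8×1 + 7×4 + 8×2 + 6×4 + 17×1 = 93
Proposal C: 8×3 + 7×1 + 8×1 + 6×2 + 17×2 = 85
Proposal D: 8×4 + 7×3 + 8×4 + 6×1 + 17×3 = 142

Proposal D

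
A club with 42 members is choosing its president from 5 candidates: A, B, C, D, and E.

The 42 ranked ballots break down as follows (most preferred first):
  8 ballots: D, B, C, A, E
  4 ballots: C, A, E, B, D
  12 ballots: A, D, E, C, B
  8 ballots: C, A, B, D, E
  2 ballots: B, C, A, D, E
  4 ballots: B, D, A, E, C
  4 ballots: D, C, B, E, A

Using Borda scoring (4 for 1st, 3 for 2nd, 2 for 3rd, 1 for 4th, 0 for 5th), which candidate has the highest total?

D

A: 8×1 + 4×3 + 12×4 + 8×3 + 2×2 + 4×2 + 4×0 = 104
B: 8×3 + 4×1 + 12×0 + 8×2 + 2×4 + 4×4 + 4×2 = 76
C: 8×2 + 4×4 + 12×1 + 8×4 + 2×3 + 4×0 + 4×3 = 94
D: 8×4 + 4×0 + 12×3 + 8×1 + 2×1 + 4×3 + 4×4 = 106
E: 8×0 + 4×2 + 12×2 + 8×0 + 2×0 + 4×1 + 4×1 = 40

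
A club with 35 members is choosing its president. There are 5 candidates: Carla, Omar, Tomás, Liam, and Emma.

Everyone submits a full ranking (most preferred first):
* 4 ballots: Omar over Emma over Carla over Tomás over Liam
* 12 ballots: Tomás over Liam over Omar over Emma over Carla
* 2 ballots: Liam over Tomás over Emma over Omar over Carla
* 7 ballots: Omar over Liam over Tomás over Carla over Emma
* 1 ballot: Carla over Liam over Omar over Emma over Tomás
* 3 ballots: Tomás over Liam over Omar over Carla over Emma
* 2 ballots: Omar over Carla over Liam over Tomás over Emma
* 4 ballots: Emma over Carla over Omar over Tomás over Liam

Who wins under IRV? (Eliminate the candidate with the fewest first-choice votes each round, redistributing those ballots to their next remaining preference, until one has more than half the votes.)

Omar

Round 1: Carla 1, Omar 13, Tomás 15, Liam 2, Emma 4. Carla eliminated.
Round 2: Omar 13, Tomás 15, Liam 3, Emma 4. Liam eliminated.
Round 3: Omar 14, Tomás 17, Emma 4. Emma eliminated.
Round 4: Omar 18, Tomás 17. Omar has a majority (≥18).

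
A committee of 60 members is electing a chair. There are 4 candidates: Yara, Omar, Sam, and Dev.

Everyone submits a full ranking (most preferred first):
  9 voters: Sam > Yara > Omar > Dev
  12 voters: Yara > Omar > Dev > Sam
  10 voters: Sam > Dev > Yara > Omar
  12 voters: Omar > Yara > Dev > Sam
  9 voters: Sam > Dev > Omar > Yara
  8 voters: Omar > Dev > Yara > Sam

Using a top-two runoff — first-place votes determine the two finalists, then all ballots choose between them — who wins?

Omar

Round 1 first-place votes: Yara 12, Omar 20, Sam 28, Dev 0. Sam and Omar advance.
Runoff: Sam is ranked above Omar on 28 ballots, Omar above Sam on 32.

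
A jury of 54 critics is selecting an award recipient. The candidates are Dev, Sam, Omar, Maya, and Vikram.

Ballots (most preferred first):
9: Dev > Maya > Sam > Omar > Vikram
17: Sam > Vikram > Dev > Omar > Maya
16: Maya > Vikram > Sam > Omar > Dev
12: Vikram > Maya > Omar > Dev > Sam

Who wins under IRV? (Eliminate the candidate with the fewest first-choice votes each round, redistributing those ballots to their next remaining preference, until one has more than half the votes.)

Round 1: Dev 9, Sam 17, Omar 0, Maya 16, Vikram 12. Omar eliminated.
Round 2: Dev 9, Sam 17, Maya 16, Vikram 12. Dev eliminated.
Round 3: Sam 17, Maya 25, Vikram 12. Vikram eliminated.
Round 4: Sam 17, Maya 37. Maya has a majority (≥28).

Maya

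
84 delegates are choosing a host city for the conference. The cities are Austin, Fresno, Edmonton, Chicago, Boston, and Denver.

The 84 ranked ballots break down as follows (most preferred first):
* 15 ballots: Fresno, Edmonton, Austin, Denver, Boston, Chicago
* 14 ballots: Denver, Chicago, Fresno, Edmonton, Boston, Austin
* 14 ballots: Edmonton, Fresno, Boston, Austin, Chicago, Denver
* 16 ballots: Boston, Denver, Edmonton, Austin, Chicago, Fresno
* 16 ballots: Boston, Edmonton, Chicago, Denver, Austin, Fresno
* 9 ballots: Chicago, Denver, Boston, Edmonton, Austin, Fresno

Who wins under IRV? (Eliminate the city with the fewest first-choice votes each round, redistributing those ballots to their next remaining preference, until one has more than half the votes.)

Round 1: Austin 0, Fresno 15, Edmonton 14, Chicago 9, Boston 32, Denver 14. Austin eliminated.
Round 2: Fresno 15, Edmonton 14, Chicago 9, Boston 32, Denver 14. Chicago eliminated.
Round 3: Fresno 15, Edmonton 14, Boston 32, Denver 23. Edmonton eliminated.
Round 4: Fresno 29, Boston 32, Denver 23. Denver eliminated.
Round 5: Fresno 43, Boston 41. Fresno has a majority (≥43).

Fresno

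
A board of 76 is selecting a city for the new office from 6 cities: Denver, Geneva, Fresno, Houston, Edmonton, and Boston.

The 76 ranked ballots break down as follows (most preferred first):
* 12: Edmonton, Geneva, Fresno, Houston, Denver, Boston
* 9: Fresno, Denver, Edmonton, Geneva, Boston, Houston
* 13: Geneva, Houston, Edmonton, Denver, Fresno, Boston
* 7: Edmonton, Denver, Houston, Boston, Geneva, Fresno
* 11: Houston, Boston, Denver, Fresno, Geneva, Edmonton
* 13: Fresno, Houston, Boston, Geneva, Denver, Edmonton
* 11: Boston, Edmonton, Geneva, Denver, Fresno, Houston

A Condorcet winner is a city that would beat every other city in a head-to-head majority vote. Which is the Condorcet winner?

Edmonton vs Denver: 43–33
Edmonton vs Geneva: 39–37
Edmonton vs Fresno: 43–33
Edmonton vs Houston: 39–37
Edmonton vs Boston: 41–35
Edmonton beats every other city.

Edmonton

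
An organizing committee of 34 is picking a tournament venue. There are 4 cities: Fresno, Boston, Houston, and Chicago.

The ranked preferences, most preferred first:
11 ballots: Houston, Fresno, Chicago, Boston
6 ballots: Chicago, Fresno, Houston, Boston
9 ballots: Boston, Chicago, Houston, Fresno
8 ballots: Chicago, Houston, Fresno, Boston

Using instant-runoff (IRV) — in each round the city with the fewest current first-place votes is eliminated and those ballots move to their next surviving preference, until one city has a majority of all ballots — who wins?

Round 1: Fresno 0, Boston 9, Houston 11, Chicago 14. Fresno eliminated.
Round 2: Boston 9, Houston 11, Chicago 14. Boston eliminated.
Round 3: Houston 11, Chicago 23. Chicago has a majority (≥18).

Chicago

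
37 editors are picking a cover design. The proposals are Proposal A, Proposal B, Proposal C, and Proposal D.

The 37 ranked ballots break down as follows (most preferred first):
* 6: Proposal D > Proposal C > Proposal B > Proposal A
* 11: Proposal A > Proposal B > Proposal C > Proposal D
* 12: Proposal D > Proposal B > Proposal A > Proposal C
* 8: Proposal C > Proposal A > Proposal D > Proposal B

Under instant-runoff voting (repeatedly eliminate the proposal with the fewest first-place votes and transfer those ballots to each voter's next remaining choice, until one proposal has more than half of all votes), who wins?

Round 1: Proposal A 11, Proposal B 0, Proposal C 8, Proposal D 18. Proposal B eliminated.
Round 2: Proposal A 11, Proposal C 8, Proposal D 18. Proposal C eliminated.
Round 3: Proposal A 19, Proposal D 18. Proposal A has a majority (≥19).

Proposal A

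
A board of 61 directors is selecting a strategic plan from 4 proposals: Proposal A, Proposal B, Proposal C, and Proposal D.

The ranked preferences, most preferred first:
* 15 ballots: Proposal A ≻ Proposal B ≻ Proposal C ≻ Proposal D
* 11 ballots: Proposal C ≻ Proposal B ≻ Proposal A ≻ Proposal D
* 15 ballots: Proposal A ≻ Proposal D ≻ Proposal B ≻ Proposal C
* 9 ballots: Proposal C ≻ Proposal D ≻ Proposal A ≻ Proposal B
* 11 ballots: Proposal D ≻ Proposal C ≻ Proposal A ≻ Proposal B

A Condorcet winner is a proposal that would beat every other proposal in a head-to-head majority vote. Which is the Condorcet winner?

Proposal C vs Proposal A: 31–30
Proposal C vs Proposal B: 31–30
Proposal C vs Proposal D: 35–26
Proposal C beats every other proposal.

Proposal C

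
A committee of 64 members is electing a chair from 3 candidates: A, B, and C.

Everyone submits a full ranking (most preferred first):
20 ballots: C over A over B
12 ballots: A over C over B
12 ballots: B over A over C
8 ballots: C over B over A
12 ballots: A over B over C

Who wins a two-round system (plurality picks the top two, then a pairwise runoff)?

Round 1 first-place votes: A 24, B 12, C 28. C and A advance.
Runoff: C is ranked above A on 28 ballots, A above C on 36.

A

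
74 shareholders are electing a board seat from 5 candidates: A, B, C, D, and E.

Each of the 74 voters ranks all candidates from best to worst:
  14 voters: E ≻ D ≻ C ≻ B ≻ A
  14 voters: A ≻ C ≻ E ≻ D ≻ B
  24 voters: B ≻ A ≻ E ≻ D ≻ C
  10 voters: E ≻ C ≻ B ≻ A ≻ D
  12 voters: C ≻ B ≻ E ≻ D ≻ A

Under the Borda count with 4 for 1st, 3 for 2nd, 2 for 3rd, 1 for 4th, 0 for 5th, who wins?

E

A: 14×0 + 14×4 + 24×3 + 10×1 + 12×0 = 138
B: 14×1 + 14×0 + 24×4 + 10×2 + 12×3 = 166
C: 14×2 + 14×3 + 24×0 + 10×3 + 12×4 = 148
D: 14×3 + 14×1 + 24×1 + 10×0 + 12×1 = 92
E: 14×4 + 14×2 + 24×2 + 10×4 + 12×2 = 196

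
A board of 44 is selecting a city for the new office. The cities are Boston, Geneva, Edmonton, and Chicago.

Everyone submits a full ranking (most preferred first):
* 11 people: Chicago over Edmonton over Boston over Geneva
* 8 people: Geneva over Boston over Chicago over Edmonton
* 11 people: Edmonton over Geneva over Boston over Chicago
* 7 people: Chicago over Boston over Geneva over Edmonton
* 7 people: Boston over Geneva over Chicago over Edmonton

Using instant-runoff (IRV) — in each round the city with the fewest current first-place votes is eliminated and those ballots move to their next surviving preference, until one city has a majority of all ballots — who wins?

Geneva

Round 1: Boston 7, Geneva 8, Edmonton 11, Chicago 18. Boston eliminated.
Round 2: Geneva 15, Edmonton 11, Chicago 18. Edmonton eliminated.
Round 3: Geneva 26, Chicago 18. Geneva has a majority (≥23).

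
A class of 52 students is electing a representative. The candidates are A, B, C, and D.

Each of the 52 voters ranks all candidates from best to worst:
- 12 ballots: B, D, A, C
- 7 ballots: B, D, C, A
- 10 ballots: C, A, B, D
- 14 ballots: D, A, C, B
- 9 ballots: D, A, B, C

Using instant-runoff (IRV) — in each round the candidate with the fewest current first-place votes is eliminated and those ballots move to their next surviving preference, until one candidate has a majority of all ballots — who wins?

B

Round 1: A 0, B 19, C 10, D 23. A eliminated.
Round 2: B 19, C 10, D 23. C eliminated.
Round 3: B 29, D 23. B has a majority (≥27).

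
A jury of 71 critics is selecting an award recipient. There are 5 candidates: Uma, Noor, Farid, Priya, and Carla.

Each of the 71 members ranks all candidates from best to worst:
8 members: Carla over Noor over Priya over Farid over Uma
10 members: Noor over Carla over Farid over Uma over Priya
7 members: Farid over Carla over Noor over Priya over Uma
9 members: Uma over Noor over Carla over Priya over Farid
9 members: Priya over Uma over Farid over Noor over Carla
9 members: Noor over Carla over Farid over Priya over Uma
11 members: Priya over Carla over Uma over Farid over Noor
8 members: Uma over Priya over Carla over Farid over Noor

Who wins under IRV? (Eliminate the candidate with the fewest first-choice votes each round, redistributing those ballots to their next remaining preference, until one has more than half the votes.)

Round 1: Uma 17, Noor 19, Farid 7, Priya 20, Carla 8. Farid eliminated.
Round 2: Uma 17, Noor 19, Priya 20, Carla 15. Carla eliminated.
Round 3: Uma 17, Noor 34, Priya 20. Uma eliminated.
Round 4: Noor 43, Priya 28. Noor has a majority (≥36).

Noor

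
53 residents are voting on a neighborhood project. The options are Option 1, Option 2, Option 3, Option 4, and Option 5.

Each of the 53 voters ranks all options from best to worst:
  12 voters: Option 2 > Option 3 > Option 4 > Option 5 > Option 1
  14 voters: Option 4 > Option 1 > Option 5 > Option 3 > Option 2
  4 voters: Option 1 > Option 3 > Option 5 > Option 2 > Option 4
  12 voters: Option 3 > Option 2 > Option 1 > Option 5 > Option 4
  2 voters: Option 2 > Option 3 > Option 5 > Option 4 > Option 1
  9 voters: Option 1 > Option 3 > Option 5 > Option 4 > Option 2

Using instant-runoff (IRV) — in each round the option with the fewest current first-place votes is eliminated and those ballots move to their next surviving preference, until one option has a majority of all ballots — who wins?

Option 2

Round 1: Option 1 13, Option 2 14, Option 3 12, Option 4 14, Option 5 0. Option 5 eliminated.
Round 2: Option 1 13, Option 2 14, Option 3 12, Option 4 14. Option 3 eliminated.
Round 3: Option 1 13, Option 2 26, Option 4 14. Option 1 eliminated.
Round 4: Option 2 30, Option 4 23. Option 2 has a majority (≥27).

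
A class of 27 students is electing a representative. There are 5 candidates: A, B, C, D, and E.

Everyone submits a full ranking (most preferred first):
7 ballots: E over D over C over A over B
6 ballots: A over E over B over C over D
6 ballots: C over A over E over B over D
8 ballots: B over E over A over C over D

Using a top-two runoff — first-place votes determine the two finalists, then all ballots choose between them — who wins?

Round 1 first-place votes: A 6, B 8, C 6, D 0, E 7. B and E advance.
Runoff: B is ranked above E on 8 ballots, E above B on 19.

E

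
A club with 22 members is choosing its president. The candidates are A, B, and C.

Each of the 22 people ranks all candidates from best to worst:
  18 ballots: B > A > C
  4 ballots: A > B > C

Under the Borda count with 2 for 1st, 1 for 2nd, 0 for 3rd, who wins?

B

A: 18×1 + 4×2 = 26
B: 18×2 + 4×1 = 40
C: 18×0 + 4×0 = 0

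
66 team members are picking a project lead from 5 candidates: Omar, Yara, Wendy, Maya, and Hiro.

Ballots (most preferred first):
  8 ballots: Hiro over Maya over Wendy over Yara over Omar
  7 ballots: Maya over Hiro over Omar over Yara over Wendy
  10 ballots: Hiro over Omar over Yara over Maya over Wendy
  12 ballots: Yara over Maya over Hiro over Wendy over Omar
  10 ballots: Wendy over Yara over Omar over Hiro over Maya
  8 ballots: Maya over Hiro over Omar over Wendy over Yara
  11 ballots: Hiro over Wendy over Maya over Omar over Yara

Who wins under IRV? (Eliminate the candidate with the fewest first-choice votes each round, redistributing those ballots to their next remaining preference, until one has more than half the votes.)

Hiro

Round 1: Omar 0, Yara 12, Wendy 10, Maya 15, Hiro 29. Omar eliminated.
Round 2: Yara 12, Wendy 10, Maya 15, Hiro 29. Wendy eliminated.
Round 3: Yara 22, Maya 15, Hiro 29. Maya eliminated.
Round 4: Yara 22, Hiro 44. Hiro has a majority (≥34).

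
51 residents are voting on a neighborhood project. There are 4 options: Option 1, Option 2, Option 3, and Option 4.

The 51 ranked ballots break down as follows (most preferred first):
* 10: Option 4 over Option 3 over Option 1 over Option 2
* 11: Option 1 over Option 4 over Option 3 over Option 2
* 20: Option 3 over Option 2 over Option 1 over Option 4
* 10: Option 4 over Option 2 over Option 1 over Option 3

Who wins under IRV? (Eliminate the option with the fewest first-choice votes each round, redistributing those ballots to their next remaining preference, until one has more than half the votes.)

Round 1: Option 1 11, Option 2 0, Option 3 20, Option 4 20. Option 2 eliminated.
Round 2: Option 1 11, Option 3 20, Option 4 20. Option 1 eliminated.
Round 3: Option 3 20, Option 4 31. Option 4 has a majority (≥26).

Option 4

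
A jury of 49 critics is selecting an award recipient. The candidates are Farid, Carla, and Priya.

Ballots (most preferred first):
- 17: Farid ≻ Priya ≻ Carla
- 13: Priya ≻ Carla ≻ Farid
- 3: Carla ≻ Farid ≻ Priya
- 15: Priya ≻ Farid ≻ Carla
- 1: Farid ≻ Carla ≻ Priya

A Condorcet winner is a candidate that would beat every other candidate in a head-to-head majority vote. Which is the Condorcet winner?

Priya vs Farid: 28–21
Priya vs Carla: 45–4
Priya beats every other candidate.

Priya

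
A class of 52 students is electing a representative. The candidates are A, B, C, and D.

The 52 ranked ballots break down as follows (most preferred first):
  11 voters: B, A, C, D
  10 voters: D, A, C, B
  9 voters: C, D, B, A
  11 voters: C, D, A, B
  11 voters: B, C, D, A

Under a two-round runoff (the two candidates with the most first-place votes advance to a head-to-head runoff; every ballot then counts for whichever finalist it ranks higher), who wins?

Round 1 first-place votes: A 0, B 22, C 20, D 10. B and C advance.
Runoff: B is ranked above C on 22 ballots, C above B on 30.

C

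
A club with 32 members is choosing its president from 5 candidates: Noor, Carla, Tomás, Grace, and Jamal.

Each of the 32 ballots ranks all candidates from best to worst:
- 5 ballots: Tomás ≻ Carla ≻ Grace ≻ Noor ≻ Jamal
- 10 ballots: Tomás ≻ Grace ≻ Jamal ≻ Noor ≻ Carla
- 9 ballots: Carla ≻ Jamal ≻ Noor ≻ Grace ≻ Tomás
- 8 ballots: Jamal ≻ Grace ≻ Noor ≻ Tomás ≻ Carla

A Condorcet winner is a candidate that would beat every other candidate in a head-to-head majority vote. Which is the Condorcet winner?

Jamal vs Noor: 27–5
Jamal vs Carla: 18–14
Jamal vs Tomás: 17–15
Jamal vs Grace: 17–15
Jamal beats every other candidate.

Jamal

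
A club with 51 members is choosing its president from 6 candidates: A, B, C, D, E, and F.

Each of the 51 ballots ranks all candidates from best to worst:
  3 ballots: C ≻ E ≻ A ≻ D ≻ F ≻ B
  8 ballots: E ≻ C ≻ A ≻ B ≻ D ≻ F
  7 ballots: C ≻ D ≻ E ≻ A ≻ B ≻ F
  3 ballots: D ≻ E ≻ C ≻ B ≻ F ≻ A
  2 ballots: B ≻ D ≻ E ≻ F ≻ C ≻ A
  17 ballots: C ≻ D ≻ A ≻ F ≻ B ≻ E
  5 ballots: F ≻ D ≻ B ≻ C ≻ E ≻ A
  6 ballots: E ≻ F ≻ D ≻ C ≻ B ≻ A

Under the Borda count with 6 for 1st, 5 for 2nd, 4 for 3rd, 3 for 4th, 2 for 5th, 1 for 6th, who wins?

A: 3×4 + 8×4 + 7×3 + 3×1 + 2×1 + 17×4 + 5×1 + 6×1 = 149
B: 3×1 + 8×3 + 7×2 + 3×3 + 2×6 + 17×2 + 5×4 + 6×2 = 128
C: 3×6 + 8×5 + 7×6 + 3×4 + 2×2 + 17×6 + 5×3 + 6×3 = 251
D: 3×3 + 8×2 + 7×5 + 3×6 + 2×5 + 17×5 + 5×5 + 6×4 = 222
E: 3×5 + 8×6 + 7×4 + 3×5 + 2×4 + 17×1 + 5×2 + 6×6 = 177
F: 3×2 + 8×1 + 7×1 + 3×2 + 2×3 + 17×3 + 5×6 + 6×5 = 144

C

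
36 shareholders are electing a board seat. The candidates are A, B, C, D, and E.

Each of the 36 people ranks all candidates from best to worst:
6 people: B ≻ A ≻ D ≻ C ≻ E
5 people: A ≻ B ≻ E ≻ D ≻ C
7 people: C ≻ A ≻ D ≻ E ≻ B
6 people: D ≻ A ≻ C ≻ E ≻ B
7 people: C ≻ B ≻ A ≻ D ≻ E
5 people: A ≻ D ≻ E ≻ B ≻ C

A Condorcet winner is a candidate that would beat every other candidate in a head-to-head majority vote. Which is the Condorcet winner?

A vs B: 23–13
A vs C: 22–14
A vs D: 30–6
A vs E: 36–0
A beats every other candidate.

A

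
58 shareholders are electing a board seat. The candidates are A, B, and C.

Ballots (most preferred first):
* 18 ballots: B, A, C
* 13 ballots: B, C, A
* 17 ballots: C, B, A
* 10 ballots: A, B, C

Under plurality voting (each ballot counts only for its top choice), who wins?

First-place votes: A 10, B 31, C 17.

B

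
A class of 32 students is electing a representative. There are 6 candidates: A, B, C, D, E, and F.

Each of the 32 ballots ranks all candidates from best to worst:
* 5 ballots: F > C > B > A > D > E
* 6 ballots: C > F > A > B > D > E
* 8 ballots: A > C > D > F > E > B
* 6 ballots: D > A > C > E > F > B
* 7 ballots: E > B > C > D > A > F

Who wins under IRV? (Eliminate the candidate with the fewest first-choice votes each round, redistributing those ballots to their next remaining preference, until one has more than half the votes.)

C

Round 1: A 8, B 0, C 6, D 6, E 7, F 5. B eliminated.
Round 2: A 8, C 6, D 6, E 7, F 5. F eliminated.
Round 3: A 8, C 11, D 6, E 7. D eliminated.
Round 4: A 14, C 11, E 7. E eliminated.
Round 5: A 14, C 18. C has a majority (≥17).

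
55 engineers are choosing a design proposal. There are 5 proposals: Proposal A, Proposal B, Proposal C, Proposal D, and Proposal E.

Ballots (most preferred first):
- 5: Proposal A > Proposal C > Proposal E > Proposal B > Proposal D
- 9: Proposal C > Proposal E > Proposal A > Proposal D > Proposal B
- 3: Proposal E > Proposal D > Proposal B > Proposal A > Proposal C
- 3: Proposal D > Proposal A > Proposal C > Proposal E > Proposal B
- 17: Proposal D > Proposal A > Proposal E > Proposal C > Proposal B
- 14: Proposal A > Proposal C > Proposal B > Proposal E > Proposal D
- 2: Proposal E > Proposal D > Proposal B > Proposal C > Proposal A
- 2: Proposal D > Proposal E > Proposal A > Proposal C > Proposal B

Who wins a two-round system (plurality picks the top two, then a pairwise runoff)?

Round 1 first-place votes: Proposal A 19, Proposal B 0, Proposal C 9, Proposal D 22, Proposal E 5. Proposal D and Proposal A advance.
Runoff: Proposal D is ranked above Proposal A on 27 ballots, Proposal A above Proposal D on 28.

Proposal A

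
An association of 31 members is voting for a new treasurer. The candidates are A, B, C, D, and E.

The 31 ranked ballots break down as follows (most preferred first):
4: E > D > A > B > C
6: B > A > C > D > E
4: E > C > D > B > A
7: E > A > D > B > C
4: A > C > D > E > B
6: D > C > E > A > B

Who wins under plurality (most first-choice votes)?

First-place votes: A 4, B 6, C 0, D 6, E 15.

E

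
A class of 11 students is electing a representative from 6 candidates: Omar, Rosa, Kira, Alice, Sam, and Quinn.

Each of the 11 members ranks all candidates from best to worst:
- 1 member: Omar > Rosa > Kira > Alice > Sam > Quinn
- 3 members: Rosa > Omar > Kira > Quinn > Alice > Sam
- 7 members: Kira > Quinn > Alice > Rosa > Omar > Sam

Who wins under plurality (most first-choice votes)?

Kira

First-place votes: Omar 1, Rosa 3, Kira 7, Alice 0, Sam 0, Quinn 0.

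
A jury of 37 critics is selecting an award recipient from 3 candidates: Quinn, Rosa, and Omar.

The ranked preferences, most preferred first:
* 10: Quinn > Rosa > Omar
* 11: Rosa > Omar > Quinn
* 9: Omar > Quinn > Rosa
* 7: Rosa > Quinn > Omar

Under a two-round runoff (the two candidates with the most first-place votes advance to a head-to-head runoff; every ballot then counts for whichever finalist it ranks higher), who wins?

Quinn

Round 1 first-place votes: Quinn 10, Rosa 18, Omar 9. Rosa and Quinn advance.
Runoff: Rosa is ranked above Quinn on 18 ballots, Quinn above Rosa on 19.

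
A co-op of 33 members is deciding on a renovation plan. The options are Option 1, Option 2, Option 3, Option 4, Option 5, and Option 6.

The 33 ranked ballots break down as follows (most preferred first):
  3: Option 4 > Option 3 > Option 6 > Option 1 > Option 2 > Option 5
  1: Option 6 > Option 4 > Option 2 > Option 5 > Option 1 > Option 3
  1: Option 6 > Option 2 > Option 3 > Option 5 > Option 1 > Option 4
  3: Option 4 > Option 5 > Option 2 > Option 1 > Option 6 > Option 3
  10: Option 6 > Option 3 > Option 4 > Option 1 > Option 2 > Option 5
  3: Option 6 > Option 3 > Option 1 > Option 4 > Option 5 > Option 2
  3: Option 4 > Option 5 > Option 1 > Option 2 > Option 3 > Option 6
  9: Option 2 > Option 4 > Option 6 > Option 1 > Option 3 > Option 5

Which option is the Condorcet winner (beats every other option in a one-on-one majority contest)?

Option 4

Option 4 vs Option 1: 29–4
Option 4 vs Option 2: 23–10
Option 4 vs Option 3: 19–14
Option 4 vs Option 5: 32–1
Option 4 vs Option 6: 18–15
Option 4 beats every other option.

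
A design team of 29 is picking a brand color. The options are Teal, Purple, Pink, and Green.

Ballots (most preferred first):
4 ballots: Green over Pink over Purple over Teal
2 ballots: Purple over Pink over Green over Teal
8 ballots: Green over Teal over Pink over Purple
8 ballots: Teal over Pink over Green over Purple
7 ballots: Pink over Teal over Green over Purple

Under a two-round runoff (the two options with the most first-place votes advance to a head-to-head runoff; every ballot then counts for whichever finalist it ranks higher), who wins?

Round 1 first-place votes: Teal 8, Purple 2, Pink 7, Green 12. Green and Teal advance.
Runoff: Green is ranked above Teal on 14 ballots, Teal above Green on 15.

Teal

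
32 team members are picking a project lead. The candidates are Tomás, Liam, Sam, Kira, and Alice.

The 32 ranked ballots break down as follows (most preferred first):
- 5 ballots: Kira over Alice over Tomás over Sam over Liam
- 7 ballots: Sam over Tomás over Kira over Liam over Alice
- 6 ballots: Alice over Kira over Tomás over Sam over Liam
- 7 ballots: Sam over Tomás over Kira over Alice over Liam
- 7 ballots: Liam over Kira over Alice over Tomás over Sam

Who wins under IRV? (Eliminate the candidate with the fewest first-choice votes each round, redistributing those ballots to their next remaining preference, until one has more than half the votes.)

Round 1: Tomás 0, Liam 7, Sam 14, Kira 5, Alice 6. Tomás eliminated.
Round 2: Liam 7, Sam 14, Kira 5, Alice 6. Kira eliminated.
Round 3: Liam 7, Sam 14, Alice 11. Liam eliminated.
Round 4: Sam 14, Alice 18. Alice has a majority (≥17).

Alice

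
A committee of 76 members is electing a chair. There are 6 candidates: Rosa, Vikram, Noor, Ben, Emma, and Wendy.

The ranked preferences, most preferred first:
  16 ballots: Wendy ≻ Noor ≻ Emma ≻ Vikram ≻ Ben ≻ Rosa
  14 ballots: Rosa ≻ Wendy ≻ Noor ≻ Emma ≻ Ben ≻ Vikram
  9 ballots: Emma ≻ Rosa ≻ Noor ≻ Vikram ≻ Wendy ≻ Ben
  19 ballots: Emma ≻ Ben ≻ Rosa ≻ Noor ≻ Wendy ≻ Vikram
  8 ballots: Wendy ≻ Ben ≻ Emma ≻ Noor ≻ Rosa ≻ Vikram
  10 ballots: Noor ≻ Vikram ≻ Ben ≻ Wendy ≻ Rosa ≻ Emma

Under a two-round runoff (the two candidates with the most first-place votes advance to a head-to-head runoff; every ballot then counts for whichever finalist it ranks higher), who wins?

Wendy

Round 1 first-place votes: Rosa 14, Vikram 0, Noor 10, Ben 0, Emma 28, Wendy 24. Emma and Wendy advance.
Runoff: Emma is ranked above Wendy on 28 ballots, Wendy above Emma on 48.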